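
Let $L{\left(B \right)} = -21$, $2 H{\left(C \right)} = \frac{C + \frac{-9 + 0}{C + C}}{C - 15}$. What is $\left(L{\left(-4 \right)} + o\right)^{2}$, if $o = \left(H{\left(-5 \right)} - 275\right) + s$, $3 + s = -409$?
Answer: $\frac{80179019281}{160000} \approx 5.0112 \cdot 10^{5}$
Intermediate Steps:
$H{\left(C \right)} = \frac{C - \frac{9}{2 C}}{2 \left(-15 + C\right)}$ ($H{\left(C \right)} = \frac{\left(C + \frac{-9 + 0}{C + C}\right) \frac{1}{C - 15}}{2} = \frac{\left(C - \frac{9}{2 C}\right) \frac{1}{-15 + C}}{2} = \frac{\frac{1}{-15 + C} \left(C - \frac{9}{2 C}\right)}{2} = \frac{C - \frac{9}{2 C}}{2 \left(-15 + C\right)}$)
$s = -412$ ($s = -3 - 409 = -412$)
$o = - \frac{274759}{400}$ ($o = \left(\frac{-9 + 2 \left(-5\right)^{2}}{4 \left(-5\right) \left(-15 - 5\right)} - 275\right) - 412 = \left(\frac{1}{4} \left(- \frac{1}{5}\right) \frac{1}{-20} \left(-9 + 2 \cdot 25\right) - 275\right) - 412 = \left(\frac{1}{4} \left(- \frac{1}{5}\right) \left(- \frac{1}{20}\right) \left(-9 + 50\right) - 275\right) - 412 = \left(\frac{1}{4} \left(- \frac{1}{5}\right) \left(- \frac{1}{20}\right) 41 - 275\right) - 412 = \left(\frac{41}{400} - 275\right) - 412 = - \frac{109959}{400} - 412 = - \frac{274759}{400} \approx -686.9$)
$\left(L{\left(-4 \right)} + o\right)^{2} = \left(-21 - \frac{274759}{400}\right)^{2} = \left(- \frac{283159}{400}\right)^{2} = \frac{80179019281}{160000}$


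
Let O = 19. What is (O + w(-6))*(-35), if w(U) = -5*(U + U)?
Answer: -2765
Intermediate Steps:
w(U) = -10*U
(O + w(-6))*(-35) = (19 - 10*(-6))*(-35) = (19 + 60)*(-35) = 79*(-35) = -2765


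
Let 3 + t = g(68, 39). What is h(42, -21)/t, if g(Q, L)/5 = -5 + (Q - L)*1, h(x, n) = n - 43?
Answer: -64/117 ≈ -0.54701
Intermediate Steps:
h(x, n) = -43 + n
g(Q, L) = -25 - 5*L + 5*Q (g(Q, L) = 5*(-5 + (Q - L)*1) = 5*(-5 + (Q - L)) = 5*(-5 + Q - L) = -25 - 5*L + 5*Q)
t = 117 (t = -3 + (-25 - 5*39 + 5*68) = -3 + (-25 - 195 + 340) = -3 + 120 = 117)
h(42, -21)/t = (-43 - 21)/117 = -64*1/117 = -64/117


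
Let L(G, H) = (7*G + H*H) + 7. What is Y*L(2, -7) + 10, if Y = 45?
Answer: 3160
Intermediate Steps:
L(G, H) = 7 + H**2 + 7*G (L(G, H) = (7*G + H**2) + 7 = (H**2 + 7*G) + 7 = 7 + H**2 + 7*G)
Y*L(2, -7) + 10 = 45*(7 + (-7)**2 + 7*2) + 10 = 45*(7 + 49 + 14) + 10 = 45*70 + 10 = 3150 + 10 = 3160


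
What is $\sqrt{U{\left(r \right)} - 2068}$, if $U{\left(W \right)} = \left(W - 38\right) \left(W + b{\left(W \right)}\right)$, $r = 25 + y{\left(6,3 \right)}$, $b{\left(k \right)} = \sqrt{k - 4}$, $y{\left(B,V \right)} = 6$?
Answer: $\sqrt{-2285 - 21 \sqrt{3}} \approx 48.181 i$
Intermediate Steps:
$b{\left(k \right)} = \sqrt{-4 + k}$
$r = 31$ ($r = 25 + 6 = 31$)
$U{\left(W \right)} = \left(-38 + W\right) \left(W + \sqrt{-4 + W}\right)$ ($U{\left(W \right)} = \left(W - 38\right) \left(W + \sqrt{-4 + W}\right) = \left(-38 + W\right) \left(W + \sqrt{-4 + W}\right)$)
$\sqrt{U{\left(r \right)} - 2068} = \sqrt{\left(31^{2} - 1178 - 38 \sqrt{-4 + 31} + 31 \sqrt{-4 + 31}\right) - 2068} = \sqrt{\left(961 - 1178 - 38 \sqrt{27} + 31 \sqrt{27}\right) - 2068} = \sqrt{\left(961 - 1178 - 38 \cdot 3 \sqrt{3} + 31 \cdot 3 \sqrt{3}\right) - 2068} = \sqrt{\left(961 - 1178 - 114 \sqrt{3} + 93 \sqrt{3}\right) - 2068} = \sqrt{\left(-217 - 21 \sqrt{3}\right) - 2068} = \sqrt{-2285 - 21 \sqrt{3}}$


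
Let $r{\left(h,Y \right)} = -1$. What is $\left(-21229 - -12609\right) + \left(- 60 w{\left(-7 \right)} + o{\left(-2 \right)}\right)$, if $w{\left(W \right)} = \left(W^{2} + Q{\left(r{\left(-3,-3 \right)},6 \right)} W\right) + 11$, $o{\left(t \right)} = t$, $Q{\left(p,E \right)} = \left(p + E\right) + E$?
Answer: $-7602$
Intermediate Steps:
$Q{\left(p,E \right)} = p + 2 E$ ($Q{\left(p,E \right)} = \left(E + p\right) + E = p + 2 E$)
$w{\left(W \right)} = 11 + W^{2} + 11 W$ ($w{\left(W \right)} = \left(W^{2} + \left(-1 + 2 \cdot 6\right) W\right) + 11 = \left(W^{2} + \left(-1 + 12\right) W\right) + 11 = \left(W^{2} + 11 W\right) + 11 = 11 + W^{2} + 11 W$)
$\left(-21229 - -12609\right) + \left(- 60 w{\left(-7 \right)} + o{\left(-2 \right)}\right) = \left(-21229 - -12609\right) - \left(2 + 60 \left(11 + \left(-7\right)^{2} + 11 \left(-7\right)\right)\right) = \left(-21229 + 12609\right) - \left(2 + 60 \left(11 + 49 - 77\right)\right) = -8620 - -1018 = -8620 + \left(1020 - 2\right) = -8620 + 1018 = -7602$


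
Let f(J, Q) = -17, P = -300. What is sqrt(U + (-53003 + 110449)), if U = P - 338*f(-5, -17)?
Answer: 6*sqrt(1747) ≈ 250.78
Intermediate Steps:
U = 5446 (U = -300 - 338*(-17) = -300 + 5746 = 5446)
sqrt(U + (-53003 + 110449)) = sqrt(5446 + (-53003 + 110449)) = sqrt(5446 + 57446) = sqrt(62892) = 6*sqrt(1747)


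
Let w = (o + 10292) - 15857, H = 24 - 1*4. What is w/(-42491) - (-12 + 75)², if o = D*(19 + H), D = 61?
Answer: -168643593/42491 ≈ -3968.9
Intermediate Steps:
H = 20 (H = 24 - 4 = 20)
o = 2379 (o = 61*(19 + 20) = 61*39 = 2379)
w = -3186 (w = (2379 + 10292) - 15857 = 12671 - 15857 = -3186)
w/(-42491) - (-12 + 75)² = -3186/(-42491) - (-12 + 75)² = -3186*(-1/42491) - 1*63² = 3186/42491 - 1*3969 = 3186/42491 - 3969 = -168643593/42491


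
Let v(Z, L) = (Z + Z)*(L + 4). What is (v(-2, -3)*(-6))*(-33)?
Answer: -792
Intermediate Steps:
v(Z, L) = 2*Z*(4 + L) (v(Z, L) = (2*Z)*(4 + L) = 2*Z*(4 + L))
(v(-2, -3)*(-6))*(-33) = ((2*(-2)*(4 - 3))*(-6))*(-33) = ((2*(-2)*1)*(-6))*(-33) = -4*(-6)*(-33) = 24*(-33) = -792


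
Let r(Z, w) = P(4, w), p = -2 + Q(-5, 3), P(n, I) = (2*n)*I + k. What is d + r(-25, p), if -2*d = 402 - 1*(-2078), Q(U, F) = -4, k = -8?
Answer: -1296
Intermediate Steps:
P(n, I) = -8 + 2*I*n (P(n, I) = (2*n)*I - 8 = 2*I*n - 8 = -8 + 2*I*n)
p = -6 (p = -2 - 4 = -6)
r(Z, w) = -8 + 8*w (r(Z, w) = -8 + 2*w*4 = -8 + 8*w)
d = -1240 (d = -(402 - 1*(-2078))/2 = -(402 + 2078)/2 = -½*2480 = -1240)
d + r(-25, p) = -1240 + (-8 + 8*(-6)) = -1240 + (-8 - 48) = -1240 - 56 = -1296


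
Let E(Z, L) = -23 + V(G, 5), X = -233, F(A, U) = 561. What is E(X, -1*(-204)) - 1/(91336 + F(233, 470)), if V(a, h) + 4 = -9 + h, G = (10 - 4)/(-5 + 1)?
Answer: -2848808/91897 ≈ -31.000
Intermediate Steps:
G = -3/2 (G = 6/(-4) = 6*(-1/4) = -3/2 ≈ -1.5000)
V(a, h) = -13 + h (V(a, h) = -4 + (-9 + h) = -13 + h)
E(Z, L) = -31 (E(Z, L) = -23 + (-13 + 5) = -23 - 8 = -31)
E(X, -1*(-204)) - 1/(91336 + F(233, 470)) = -31 - 1/(91336 + 561) = -31 - 1/91897 = -2848808/91897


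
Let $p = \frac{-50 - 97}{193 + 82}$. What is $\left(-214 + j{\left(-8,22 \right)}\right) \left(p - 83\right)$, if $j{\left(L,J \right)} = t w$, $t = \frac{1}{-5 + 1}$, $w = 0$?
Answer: $\frac{4916008}{275} \approx 17876.0$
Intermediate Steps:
$t = - \frac{1}{4}$ ($t = \frac{1}{-4} = - \frac{1}{4} \approx -0.25$)
$p = - \frac{147}{275} \approx -0.53455$
$j{\left(L,J \right)} = 0$ ($j{\left(L,J \right)} = \left(- \frac{1}{4}\right) 0 = 0$)
$\left(-214 + j{\left(-8,22 \right)}\right) \left(p - 83\right) = \left(-214 + 0\right) \left(- \frac{147}{275} - 83\right) = \left(-214\right) \left(- \frac{22972}{275}\right) = \frac{4916008}{275}$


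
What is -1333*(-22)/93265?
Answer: 29326/93265 ≈ 0.31444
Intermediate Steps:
-1333*(-22)/93265 = 29326*(1/93265) = 29326/93265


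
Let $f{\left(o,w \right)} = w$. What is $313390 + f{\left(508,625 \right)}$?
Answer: $314015$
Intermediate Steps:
$313390 + f{\left(508,625 \right)} = 313390 + 625 = 314015$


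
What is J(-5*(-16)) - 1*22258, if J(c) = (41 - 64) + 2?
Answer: -22279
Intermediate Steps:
J(c) = -21 (J(c) = -23 + 2 = -21)
J(-5*(-16)) - 1*22258 = -21 - 1*22258 = -21 - 22258 = -22279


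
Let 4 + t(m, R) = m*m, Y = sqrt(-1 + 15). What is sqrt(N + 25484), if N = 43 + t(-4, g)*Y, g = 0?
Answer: sqrt(25527 + 12*sqrt(14)) ≈ 159.91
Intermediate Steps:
Y = sqrt(14) ≈ 3.7417
t(m, R) = -4 + m**2 (t(m, R) = -4 + m*m = -4 + m**2)
N = 43 + 12*sqrt(14) (N = 43 + (-4 + (-4)**2)*sqrt(14) = 43 + (-4 + 16)*sqrt(14) = 43 + 12*sqrt(14) ≈ 87.900)
sqrt(N + 25484) = sqrt((43 + 12*sqrt(14)) + 25484) = sqrt(25527 + 12*sqrt(14))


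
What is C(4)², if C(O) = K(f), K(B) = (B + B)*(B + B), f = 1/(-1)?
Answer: 16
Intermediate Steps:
f = -1
K(B) = 4*B² (K(B) = (2*B)*(2*B) = 4*B²)
C(O) = 4 (C(O) = 4*(-1)² = 4*1 = 4)
C(4)² = 4² = 16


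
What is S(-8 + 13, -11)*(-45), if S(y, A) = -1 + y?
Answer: -180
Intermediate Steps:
S(-8 + 13, -11)*(-45) = (-1 + (-8 + 13))*(-45) = (-1 + 5)*(-45) = 4*(-45) = -180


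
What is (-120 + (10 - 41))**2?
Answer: 22801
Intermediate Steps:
(-120 + (10 - 41))**2 = (-120 - 31)**2 = (-151)**2 = 22801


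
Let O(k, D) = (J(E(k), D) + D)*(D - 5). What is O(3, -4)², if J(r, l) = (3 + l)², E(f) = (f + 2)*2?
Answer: 729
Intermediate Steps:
E(f) = 4 + 2*f (E(f) = (2 + f)*2 = 4 + 2*f)
O(k, D) = (-5 + D)*(D + (3 + D)²) (O(k, D) = ((3 + D)² + D)*(D - 5) = (D + (3 + D)²)*(-5 + D) = (-5 + D)*(D + (3 + D)²))
O(3, -4)² = (-45 + (-4)³ - 26*(-4) + 2*(-4)²)² = (-45 - 64 + 104 + 2*16)² = (-45 - 64 + 104 + 32)² = 27² = 729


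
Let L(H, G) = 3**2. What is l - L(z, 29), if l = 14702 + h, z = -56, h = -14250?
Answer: 443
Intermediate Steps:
l = 452 (l = 14702 - 14250 = 452)
L(H, G) = 9
l - L(z, 29) = 452 - 1*9 = 452 - 9 = 443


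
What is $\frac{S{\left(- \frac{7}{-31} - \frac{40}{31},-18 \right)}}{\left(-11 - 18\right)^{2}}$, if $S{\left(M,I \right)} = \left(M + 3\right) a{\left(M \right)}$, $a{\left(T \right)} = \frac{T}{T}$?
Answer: $\frac{60}{26071} \approx 0.0023014$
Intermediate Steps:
$a{\left(T \right)} = 1$
$S{\left(M,I \right)} = 3 + M$ ($S{\left(M,I \right)} = \left(M + 3\right) 1 = \left(3 + M\right) 1 = 3 + M$)
$\frac{S{\left(- \frac{7}{-31} - \frac{40}{31},-18 \right)}}{\left(-11 - 18\right)^{2}} = \frac{3 - \left(- \frac{7}{31} + \frac{40}{31}\right)}{\left(-11 - 18\right)^{2}} = \frac{3 - \frac{33}{31}}{\left(-29\right)^{2}} = \frac{3 + \left(\frac{7}{31} - \frac{40}{31}\right)}{841} = \left(3 - \frac{33}{31}\right) \frac{1}{841} = \frac{60}{31} \cdot \frac{1}{841} = \frac{60}{26071}$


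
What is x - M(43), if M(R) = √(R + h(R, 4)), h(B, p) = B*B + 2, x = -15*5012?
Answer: -75180 - √1894 ≈ -75224.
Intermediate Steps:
x = -75180
h(B, p) = 2 + B² (h(B, p) = B² + 2 = 2 + B²)
M(R) = √(2 + R + R²) (M(R) = √(R + (2 + R²)) = √(2 + R + R²))
x - M(43) = -75180 - √(2 + 43 + 43²) = -75180 - √(2 + 43 + 1849) = -75180 - √1894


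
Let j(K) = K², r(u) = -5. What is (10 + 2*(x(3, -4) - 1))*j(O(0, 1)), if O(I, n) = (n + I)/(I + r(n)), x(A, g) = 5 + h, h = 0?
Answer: 18/25 ≈ 0.72000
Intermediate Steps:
x(A, g) = 5 (x(A, g) = 5 + 0 = 5)
O(I, n) = (I + n)/(-5 + I) (O(I, n) = (n + I)/(I - 5) = (I + n)/(-5 + I))
(10 + 2*(x(3, -4) - 1))*j(O(0, 1)) = (10 + 2*(5 - 1))*((0 + 1)/(-5 + 0))² = (10 + 2*4)*(1/(-5))² = (10 + 8)*(-⅕*1)² = 18*(-⅕)² = 18*(1/25) = 18/25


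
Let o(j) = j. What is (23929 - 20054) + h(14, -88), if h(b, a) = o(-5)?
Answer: 3870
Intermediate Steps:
h(b, a) = -5
(23929 - 20054) + h(14, -88) = (23929 - 20054) - 5 = 3875 - 5 = 3870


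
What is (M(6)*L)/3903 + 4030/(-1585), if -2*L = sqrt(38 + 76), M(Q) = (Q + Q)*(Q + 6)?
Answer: -806/317 - 24*sqrt(114)/1301 ≈ -2.7396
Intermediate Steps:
M(Q) = 2*Q*(6 + Q) (M(Q) = (2*Q)*(6 + Q) = 2*Q*(6 + Q))
L = -sqrt(114)/2 (L = -sqrt(38 + 76)/2 = -sqrt(114)/2 ≈ -5.3385)
(M(6)*L)/3903 + 4030/(-1585) = ((2*6*(6 + 6))*(-sqrt(114)/2))/3903 + 4030/(-1585) = ((2*6*12)*(-sqrt(114)/2))*(1/3903) + 4030*(-1/1585) = (144*(-sqrt(114)/2))*(1/3903) - 806/317 = -72*sqrt(114)*(1/3903) - 806/317 = -24*sqrt(114)/1301 - 806/317 = -806/317 - 24*sqrt(114)/1301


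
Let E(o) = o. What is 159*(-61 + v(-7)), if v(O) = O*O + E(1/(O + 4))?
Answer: -1961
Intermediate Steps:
v(O) = O² + 1/(4 + O) (v(O) = O*O + 1/(O + 4) = O² + 1/(4 + O))
159*(-61 + v(-7)) = 159*(-61 + (1 + (-7)²*(4 - 7))/(4 - 7)) = 159*(-61 + (1 + 49*(-3))/(-3)) = 159*(-61 - (1 - 147)/3) = 159*(-61 - ⅓*(-146)) = 159*(-61 + 146/3) = 159*(-37/3) = -1961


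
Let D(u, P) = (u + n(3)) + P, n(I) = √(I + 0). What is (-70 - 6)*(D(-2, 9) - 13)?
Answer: 456 - 76*√3 ≈ 324.36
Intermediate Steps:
n(I) = √I
D(u, P) = P + u + √3 (D(u, P) = (u + √3) + P = P + u + √3)
(-70 - 6)*(D(-2, 9) - 13) = (-70 - 6)*((9 - 2 + √3) - 13) = -76*((7 + √3) - 13) = -76*(-6 + √3) = 456 - 76*√3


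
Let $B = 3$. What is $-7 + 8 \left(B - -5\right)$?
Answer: $57$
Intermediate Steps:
$-7 + 8 \left(B - -5\right) = -7 + 8 \left(3 - -5\right) = -7 + 8 \left(3 + 5\right) = -7 + 8 \cdot 8 = -7 + 64 = 57$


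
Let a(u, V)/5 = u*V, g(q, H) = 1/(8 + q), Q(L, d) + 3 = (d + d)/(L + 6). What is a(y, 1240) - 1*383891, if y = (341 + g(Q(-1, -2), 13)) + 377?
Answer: 85452889/21 ≈ 4.0692e+6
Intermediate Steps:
Q(L, d) = -3 + 2*d/(6 + L) (Q(L, d) = -3 + (d + d)/(L + 6) = -3 + (2*d)/(6 + L) = -3 + 2*d/(6 + L))
y = 15083/21 (y = (341 + 1/(8 + (-18 - 3*(-1) + 2*(-2))/(6 - 1))) + 377 = (341 + 1/(8 + (-18 + 3 - 4)/5)) + 377 = (341 + 1/(8 + (1/5)*(-19))) + 377 = (341 + 1/(8 - 19/5)) + 377 = (341 + 1/(21/5)) + 377 = (341 + 5/21) + 377 = 7166/21 + 377 = 15083/21 ≈ 718.24)
a(u, V) = 5*V*u (a(u, V) = 5*(u*V) = 5*(V*u) = 5*V*u)
a(y, 1240) - 1*383891 = 5*1240*(15083/21) - 1*383891 = 93514600/21 - 383891 = 85452889/21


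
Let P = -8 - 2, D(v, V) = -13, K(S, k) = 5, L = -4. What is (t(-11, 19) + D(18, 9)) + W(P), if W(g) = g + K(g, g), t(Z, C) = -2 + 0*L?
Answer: -20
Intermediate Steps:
t(Z, C) = -2 (t(Z, C) = -2 + 0*(-4) = -2 + 0 = -2)
P = -10
W(g) = 5 + g (W(g) = g + 5 = 5 + g)
(t(-11, 19) + D(18, 9)) + W(P) = (-2 - 13) + (5 - 10) = -15 - 5 = -20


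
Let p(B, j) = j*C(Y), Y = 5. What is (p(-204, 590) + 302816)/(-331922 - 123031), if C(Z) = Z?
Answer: -101922/151651 ≈ -0.67208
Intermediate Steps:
p(B, j) = 5*j (p(B, j) = j*5 = 5*j)
(p(-204, 590) + 302816)/(-331922 - 123031) = (5*590 + 302816)/(-331922 - 123031) = (2950 + 302816)/(-454953) = 305766*(-1/454953) = -101922/151651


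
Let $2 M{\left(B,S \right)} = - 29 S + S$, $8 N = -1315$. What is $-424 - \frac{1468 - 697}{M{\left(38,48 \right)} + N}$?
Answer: $- \frac{2830816}{6691} \approx -423.08$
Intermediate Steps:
$N = - \frac{1315}{8}$ ($N = \frac{1}{8} \left(-1315\right) = - \frac{1315}{8} \approx -164.38$)
$M{\left(B,S \right)} = - 14 S$ ($M{\left(B,S \right)} = \frac{- 29 S + S}{2} = \frac{\left(-28\right) S}{2} = - 14 S$)
$-424 - \frac{1468 - 697}{M{\left(38,48 \right)} + N} = -424 - \frac{1468 - 697}{\left(-14\right) 48 - \frac{1315}{8}} = -424 - \frac{771}{-672 - \frac{1315}{8}} = -424 - \frac{771}{- \frac{6691}{8}} = -424 - 771 \left(- \frac{8}{6691}\right) = -424 - - \frac{6168}{6691} = -424 + \frac{6168}{6691} = - \frac{2830816}{6691}$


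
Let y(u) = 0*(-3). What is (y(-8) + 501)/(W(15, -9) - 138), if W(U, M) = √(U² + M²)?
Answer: -3841/1041 - 167*√34/2082 ≈ -4.1574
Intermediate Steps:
y(u) = 0
W(U, M) = √(M² + U²)
(y(-8) + 501)/(W(15, -9) - 138) = (0 + 501)/(√((-9)² + 15²) - 138) = 501/(√(81 + 225) - 138) = 501/(√306 - 138) = 501/(3*√34 - 138) = 501/(-138 + 3*√34)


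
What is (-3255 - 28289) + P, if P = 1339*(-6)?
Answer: -39578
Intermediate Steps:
P = -8034
(-3255 - 28289) + P = (-3255 - 28289) - 8034 = -31544 - 8034 = -39578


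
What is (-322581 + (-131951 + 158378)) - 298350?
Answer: -594504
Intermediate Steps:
(-322581 + (-131951 + 158378)) - 298350 = (-322581 + 26427) - 298350 = -296154 - 298350 = -594504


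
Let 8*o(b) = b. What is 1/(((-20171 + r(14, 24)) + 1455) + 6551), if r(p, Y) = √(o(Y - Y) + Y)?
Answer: -4055/49329067 - 2*√6/147987201 ≈ -8.2236e-5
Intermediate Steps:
o(b) = b/8
r(p, Y) = √Y (r(p, Y) = √((Y - Y)/8 + Y) = √((⅛)*0 + Y) = √(0 + Y) = √Y)
1/(((-20171 + r(14, 24)) + 1455) + 6551) = 1/(((-20171 + √24) + 1455) + 6551) = 1/(((-20171 + 2*√6) + 1455) + 6551) = 1/((-18716 + 2*√6) + 6551) = 1/(-12165 + 2*√6)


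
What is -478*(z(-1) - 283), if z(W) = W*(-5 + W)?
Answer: 132406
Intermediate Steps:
-478*(z(-1) - 283) = -478*(-(-5 - 1) - 283) = -478*(-1*(-6) - 283) = -478*(6 - 283) = -478*(-277) = 132406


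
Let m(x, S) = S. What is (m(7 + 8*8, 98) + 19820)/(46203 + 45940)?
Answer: 19918/92143 ≈ 0.21616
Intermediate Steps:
(m(7 + 8*8, 98) + 19820)/(46203 + 45940) = (98 + 19820)/(46203 + 45940) = 19918/92143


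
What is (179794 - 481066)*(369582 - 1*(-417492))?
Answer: -237123358128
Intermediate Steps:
(179794 - 481066)*(369582 - 1*(-417492)) = -301272*(369582 + 417492) = -301272*787074 = -237123358128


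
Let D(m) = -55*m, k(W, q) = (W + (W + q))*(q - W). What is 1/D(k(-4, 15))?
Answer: -1/7315 ≈ -0.00013671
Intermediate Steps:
k(W, q) = (q - W)*(q + 2*W) (k(W, q) = (q + 2*W)*(q - W) = (q - W)*(q + 2*W))
1/D(k(-4, 15)) = 1/(-55*(15² - 2*(-4)² - 4*15)) = 1/(-55*(225 - 2*16 - 60)) = 1/(-55*(225 - 32 - 60)) = 1/(-55*133) = 1/(-7315) = -1/7315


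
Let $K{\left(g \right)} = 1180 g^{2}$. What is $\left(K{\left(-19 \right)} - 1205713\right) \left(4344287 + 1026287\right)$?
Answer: $-4187613776742$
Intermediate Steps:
$\left(K{\left(-19 \right)} - 1205713\right) \left(4344287 + 1026287\right) = \left(1180 \left(-19\right)^{2} - 1205713\right) \left(4344287 + 1026287\right) = \left(1180 \cdot 361 - 1205713\right) 5370574 = \left(425980 - 1205713\right) 5370574 = \left(-779733\right) 5370574 = -4187613776742$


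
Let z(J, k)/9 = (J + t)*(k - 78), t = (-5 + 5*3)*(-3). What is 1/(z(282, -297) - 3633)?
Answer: -1/854133 ≈ -1.1708e-6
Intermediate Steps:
t = -30 (t = (-5 + 15)*(-3) = 10*(-3) = -30)
z(J, k) = 9*(-78 + k)*(-30 + J) (z(J, k) = 9*((J - 30)*(k - 78)) = 9*((-30 + J)*(-78 + k)) = 9*((-78 + k)*(-30 + J)) = 9*(-78 + k)*(-30 + J))
1/(z(282, -297) - 3633) = 1/((21060 - 702*282 - 270*(-297) + 9*282*(-297)) - 3633) = 1/((21060 - 197964 + 80190 - 753786) - 3633) = 1/(-850500 - 3633) = 1/(-854133) = -1/854133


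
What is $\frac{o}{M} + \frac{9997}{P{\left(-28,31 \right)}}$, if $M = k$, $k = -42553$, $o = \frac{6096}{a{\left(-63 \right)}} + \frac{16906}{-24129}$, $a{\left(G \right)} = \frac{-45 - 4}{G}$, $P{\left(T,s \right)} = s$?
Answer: $\frac{1465524429661}{4547085921} \approx 322.3$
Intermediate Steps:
$a{\left(G \right)} = - \frac{49}{G}$ ($a{\left(G \right)} = \frac{-45 - 4}{G} = - \frac{49}{G}$)
$o = \frac{27014186}{3447}$ ($o = \frac{6096}{\left(-49\right) \frac{1}{-63}} + \frac{16906}{-24129} = \frac{6096}{\left(-49\right) \left(- \frac{1}{63}\right)} + 16906 \left(- \frac{1}{24129}\right) = \frac{6096}{\frac{7}{9}} - \frac{16906}{24129} = 6096 \cdot \frac{9}{7} - \frac{16906}{24129} = \frac{54864}{7} - \frac{16906}{24129} = \frac{27014186}{3447} \approx 7837.0$)
$M = -42553$
$\frac{o}{M} + \frac{9997}{P{\left(-28,31 \right)}} = \frac{27014186}{3447 \left(-42553\right)} + \frac{9997}{31} = \frac{27014186}{3447} \left(- \frac{1}{42553}\right) + 9997 \cdot \frac{1}{31} = - \frac{27014186}{146680191} + \frac{9997}{31} = \frac{1465524429661}{4547085921}$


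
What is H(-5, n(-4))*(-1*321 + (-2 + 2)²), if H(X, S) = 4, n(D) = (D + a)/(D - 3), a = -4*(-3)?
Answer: -1284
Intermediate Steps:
a = 12
n(D) = (12 + D)/(-3 + D) (n(D) = (D + 12)/(D - 3) = (12 + D)/(-3 + D))
H(-5, n(-4))*(-1*321 + (-2 + 2)²) = 4*(-1*321 + (-2 + 2)²) = 4*(-321 + 0²) = 4*(-321 + 0) = 4*(-321) = -1284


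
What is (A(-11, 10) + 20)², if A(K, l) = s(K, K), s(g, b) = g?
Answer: 81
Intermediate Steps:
A(K, l) = K
(A(-11, 10) + 20)² = (-11 + 20)² = 9² = 81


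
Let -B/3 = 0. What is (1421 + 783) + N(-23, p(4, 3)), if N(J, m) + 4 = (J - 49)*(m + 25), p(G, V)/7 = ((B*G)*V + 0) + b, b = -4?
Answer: 2416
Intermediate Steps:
B = 0 (B = -3*0 = 0)
p(G, V) = -28 (p(G, V) = 7*(((0*G)*V + 0) - 4) = 7*((0*V + 0) - 4) = 7*((0 + 0) - 4) = 7*(0 - 4) = 7*(-4) = -28)
N(J, m) = -4 + (-49 + J)*(25 + m) (N(J, m) = -4 + (J - 49)*(m + 25) = -4 + (-49 + J)*(25 + m))
(1421 + 783) + N(-23, p(4, 3)) = (1421 + 783) + (-1229 - 49*(-28) + 25*(-23) - 23*(-28)) = 2204 + (-1229 + 1372 - 575 + 644) = 2204 + 212 = 2416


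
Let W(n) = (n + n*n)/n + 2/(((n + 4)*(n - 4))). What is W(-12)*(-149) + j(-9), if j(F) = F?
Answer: 104171/64 ≈ 1627.7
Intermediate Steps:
W(n) = (n + n²)/n + 2/((-4 + n)*(4 + n)) (W(n) = (n + n²)/n + 2/(((4 + n)*(-4 + n))) = (n + n²)/n + 2/(((-4 + n)*(4 + n))) = (n + n²)/n + 2*(1/((-4 + n)*(4 + n))) = (n + n²)/n + 2/((-4 + n)*(4 + n)))
W(-12)*(-149) + j(-9) = ((-14 + (-12)² + (-12)³ - 16*(-12))/(-16 + (-12)²))*(-149) - 9 = ((-14 + 144 - 1728 + 192)/(-16 + 144))*(-149) - 9 = (-1406/128)*(-149) - 9 = ((1/128)*(-1406))*(-149) - 9 = -703/64*(-149) - 9 = 104747/64 - 9 = 104171/64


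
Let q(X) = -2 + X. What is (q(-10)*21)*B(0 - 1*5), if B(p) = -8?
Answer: 2016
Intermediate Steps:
(q(-10)*21)*B(0 - 1*5) = ((-2 - 10)*21)*(-8) = -12*21*(-8) = -252*(-8) = 2016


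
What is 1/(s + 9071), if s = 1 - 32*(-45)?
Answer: 1/10512 ≈ 9.5129e-5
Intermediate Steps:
s = 1441 (s = 1 + 1440 = 1441)
1/(s + 9071) = 1/(1441 + 9071) = 1/10512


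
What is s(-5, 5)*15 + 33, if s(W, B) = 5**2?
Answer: 408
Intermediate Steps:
s(W, B) = 25
s(-5, 5)*15 + 33 = 25*15 + 33 = 375 + 33 = 408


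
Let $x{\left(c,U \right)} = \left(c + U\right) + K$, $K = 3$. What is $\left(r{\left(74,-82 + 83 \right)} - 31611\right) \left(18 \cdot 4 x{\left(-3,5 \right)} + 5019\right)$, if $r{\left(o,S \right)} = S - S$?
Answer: $-170035569$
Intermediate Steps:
$r{\left(o,S \right)} = 0$
$x{\left(c,U \right)} = 3 + U + c$ ($x{\left(c,U \right)} = \left(c + U\right) + 3 = \left(U + c\right) + 3 = 3 + U + c$)
$\left(r{\left(74,-82 + 83 \right)} - 31611\right) \left(18 \cdot 4 x{\left(-3,5 \right)} + 5019\right) = \left(0 - 31611\right) \left(18 \cdot 4 \left(3 + 5 - 3\right) + 5019\right) = - 31611 \left(72 \cdot 5 + 5019\right) = - 31611 \left(360 + 5019\right) = \left(-31611\right) 5379 = -170035569$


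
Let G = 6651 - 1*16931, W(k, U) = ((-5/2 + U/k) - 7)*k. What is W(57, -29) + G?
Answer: -21701/2 ≈ -10851.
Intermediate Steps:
W(k, U) = k*(-19/2 + U/k) (W(k, U) = ((-5*1/2 + U/k) - 7)*k = ((-5/2 + U/k) - 7)*k = (-19/2 + U/k)*k = k*(-19/2 + U/k))
G = -10280 (G = 6651 - 16931 = -10280)
W(57, -29) + G = (-29 - 19/2*57) - 10280 = (-29 - 1083/2) - 10280 = -1141/2 - 10280 = -21701/2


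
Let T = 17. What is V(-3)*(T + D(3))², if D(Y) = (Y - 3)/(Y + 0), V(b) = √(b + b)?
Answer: 289*I*√6 ≈ 707.9*I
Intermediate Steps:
V(b) = √2*√b (V(b) = √(2*b) = √2*√b)
D(Y) = (-3 + Y)/Y
V(-3)*(T + D(3))² = (√2*√(-3))*(17 + (-3 + 3)/3)² = (√2*(I*√3))*(17 + (⅓)*0)² = (I*√6)*(17 + 0)² = (I*√6)*17² = (I*√6)*289 = 289*I*√6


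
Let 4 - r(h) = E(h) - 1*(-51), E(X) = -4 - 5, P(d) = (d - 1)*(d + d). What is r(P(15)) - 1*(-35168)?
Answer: 35130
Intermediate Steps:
P(d) = 2*d*(-1 + d) (P(d) = (-1 + d)*(2*d) = 2*d*(-1 + d))
E(X) = -9
r(h) = -38 (r(h) = 4 - (-9 - 1*(-51)) = 4 - (-9 + 51) = 4 - 1*42 = 4 - 42 = -38)
r(P(15)) - 1*(-35168) = -38 - 1*(-35168) = -38 + 35168 = 35130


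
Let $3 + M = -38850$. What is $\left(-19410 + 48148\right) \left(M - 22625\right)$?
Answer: $-1766754764$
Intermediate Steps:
$M = -38853$ ($M = -3 - 38850 = -38853$)
$\left(-19410 + 48148\right) \left(M - 22625\right) = \left(-19410 + 48148\right) \left(-38853 - 22625\right) = 28738 \left(-61478\right) = -1766754764$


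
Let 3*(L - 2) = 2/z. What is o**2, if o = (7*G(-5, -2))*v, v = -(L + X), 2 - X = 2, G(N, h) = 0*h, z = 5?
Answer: 0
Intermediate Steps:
G(N, h) = 0
L = 32/15 (L = 2 + (2/5)/3 = 2 + (2*(1/5))/3 = 2 + (1/3)*(2/5) = 2 + 2/15 = 32/15 ≈ 2.1333)
X = 0 (X = 2 - 1*2 = 2 - 2 = 0)
v = -32/15 (v = -(32/15 + 0) = -1*32/15 = -32/15 ≈ -2.1333)
o = 0 (o = (7*0)*(-32/15) = 0*(-32/15) = 0)
o**2 = 0**2 = 0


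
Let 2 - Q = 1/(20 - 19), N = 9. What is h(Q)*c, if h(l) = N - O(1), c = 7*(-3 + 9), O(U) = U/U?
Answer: 336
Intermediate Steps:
O(U) = 1
c = 42 (c = 7*6 = 42)
Q = 1 (Q = 2 - 1/(20 - 19) = 2 - 1/1 = 2 - 1*1 = 2 - 1 = 1)
h(l) = 8 (h(l) = 9 - 1*1 = 9 - 1 = 8)
h(Q)*c = 8*42 = 336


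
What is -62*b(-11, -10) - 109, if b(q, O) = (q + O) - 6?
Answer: 1565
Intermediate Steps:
b(q, O) = -6 + O + q (b(q, O) = (O + q) - 6 = -6 + O + q)
-62*b(-11, -10) - 109 = -62*(-6 - 10 - 11) - 109 = -62*(-27) - 109 = 1674 - 109 = 1565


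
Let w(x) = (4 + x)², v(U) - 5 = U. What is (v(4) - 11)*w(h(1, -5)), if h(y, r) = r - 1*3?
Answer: -32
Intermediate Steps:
h(y, r) = -3 + r (h(y, r) = r - 3 = -3 + r)
v(U) = 5 + U
(v(4) - 11)*w(h(1, -5)) = ((5 + 4) - 11)*(4 + (-3 - 5))² = (9 - 11)*(4 - 8)² = -2*(-4)² = -2*16 = -32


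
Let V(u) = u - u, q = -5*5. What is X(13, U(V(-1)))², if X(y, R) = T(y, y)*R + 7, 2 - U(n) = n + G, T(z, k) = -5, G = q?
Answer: 16384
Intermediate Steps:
q = -25
G = -25
V(u) = 0
U(n) = 27 - n (U(n) = 2 - (n - 25) = 2 - (-25 + n) = 2 + (25 - n) = 27 - n)
X(y, R) = 7 - 5*R (X(y, R) = -5*R + 7 = 7 - 5*R)
X(13, U(V(-1)))² = (7 - 5*(27 - 1*0))² = (7 - 5*(27 + 0))² = (7 - 5*27)² = (7 - 135)² = (-128)² = 16384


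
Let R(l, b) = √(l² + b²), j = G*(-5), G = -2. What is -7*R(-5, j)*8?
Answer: -280*√5 ≈ -626.10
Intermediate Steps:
j = 10 (j = -2*(-5) = 10)
R(l, b) = √(b² + l²)
-7*R(-5, j)*8 = -7*√(10² + (-5)²)*8 = -7*√(100 + 25)*8 = -35*√5*8 = -280*√5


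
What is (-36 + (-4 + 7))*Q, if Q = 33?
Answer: -1089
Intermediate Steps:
(-36 + (-4 + 7))*Q = (-36 + (-4 + 7))*33 = (-36 + 3)*33 = -33*33 = -1089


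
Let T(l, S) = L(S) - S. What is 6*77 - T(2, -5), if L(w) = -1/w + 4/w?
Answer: 2288/5 ≈ 457.60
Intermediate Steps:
L(w) = 3/w
T(l, S) = -S + 3/S (T(l, S) = 3/S - S = -S + 3/S)
6*77 - T(2, -5) = 6*77 - (-1*(-5) + 3/(-5)) = 462 - (5 + 3*(-⅕)) = 462 - (5 - ⅗) = 462 - 1*22/5 = 462 - 22/5 = 2288/5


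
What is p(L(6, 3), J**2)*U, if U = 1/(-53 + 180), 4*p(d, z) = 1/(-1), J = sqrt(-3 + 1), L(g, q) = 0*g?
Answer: -1/508 ≈ -0.0019685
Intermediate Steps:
L(g, q) = 0
J = I*sqrt(2) (J = sqrt(-2) = I*sqrt(2) ≈ 1.4142*I)
p(d, z) = -1/4 (p(d, z) = (1/4)/(-1) = (1/4)*(-1) = -1/4)
U = 1/127 ≈ 0.0078740
p(L(6, 3), J**2)*U = -1/4*1/127 = -1/508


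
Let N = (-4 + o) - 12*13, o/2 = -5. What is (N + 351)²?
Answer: 32761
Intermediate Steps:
o = -10 (o = 2*(-5) = -10)
N = -170 (N = (-4 - 10) - 12*13 = -14 - 156 = -170)
(N + 351)² = (-170 + 351)² = 181² = 32761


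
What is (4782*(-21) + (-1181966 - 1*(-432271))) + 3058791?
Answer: 2208674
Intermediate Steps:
(4782*(-21) + (-1181966 - 1*(-432271))) + 3058791 = (-100422 + (-1181966 + 432271)) + 3058791 = (-100422 - 749695) + 3058791 = -850117 + 3058791 = 2208674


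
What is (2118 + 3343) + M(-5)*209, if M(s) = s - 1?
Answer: 4207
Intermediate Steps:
M(s) = -1 + s
(2118 + 3343) + M(-5)*209 = (2118 + 3343) + (-1 - 5)*209 = 5461 - 6*209 = 5461 - 1254 = 4207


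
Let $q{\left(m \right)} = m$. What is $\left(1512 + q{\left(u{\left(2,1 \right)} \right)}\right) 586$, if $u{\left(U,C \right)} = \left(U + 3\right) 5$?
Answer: $900682$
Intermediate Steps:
$u{\left(U,C \right)} = 15 + 5 U$ ($u{\left(U,C \right)} = \left(3 + U\right) 5 = 15 + 5 U$)
$\left(1512 + q{\left(u{\left(2,1 \right)} \right)}\right) 586 = \left(1512 + \left(15 + 5 \cdot 2\right)\right) 586 = \left(1512 + \left(15 + 10\right)\right) 586 = \left(1512 + 25\right) 586 = 1537 \cdot 586 = 900682$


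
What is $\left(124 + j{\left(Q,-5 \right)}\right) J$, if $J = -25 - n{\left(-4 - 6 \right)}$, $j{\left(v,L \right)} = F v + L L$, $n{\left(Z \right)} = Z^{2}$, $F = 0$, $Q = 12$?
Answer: $-18625$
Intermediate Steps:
$j{\left(v,L \right)} = L^{2}$ ($j{\left(v,L \right)} = 0 v + L L = 0 + L^{2} = L^{2}$)
$J = -125$ ($J = -25 - \left(-4 - 6\right)^{2} = -25 - \left(-10\right)^{2} = -25 - 100 = -125$)
$\left(124 + j{\left(Q,-5 \right)}\right) J = \left(124 + \left(-5\right)^{2}\right) \left(-125\right) = \left(124 + 25\right) \left(-125\right) = 149 \left(-125\right) = -18625$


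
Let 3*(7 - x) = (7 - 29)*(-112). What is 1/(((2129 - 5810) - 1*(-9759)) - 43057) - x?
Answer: 90339694/110937 ≈ 814.33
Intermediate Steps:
x = -2443/3 (x = 7 - (7 - 29)*(-112)/3 = 7 - (-22)*(-112)/3 = 7 - ⅓*2464 = 7 - 2464/3 = -2443/3 ≈ -814.33)
1/(((2129 - 5810) - 1*(-9759)) - 43057) - x = 1/(((2129 - 5810) - 1*(-9759)) - 43057) - 1*(-2443/3) = 1/((-3681 + 9759) - 43057) + 2443/3 = 1/(6078 - 43057) + 2443/3 = 1/(-36979) + 2443/3 = -1/36979 + 2443/3 = 90339694/110937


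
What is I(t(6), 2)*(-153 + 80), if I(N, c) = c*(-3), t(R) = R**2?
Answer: 438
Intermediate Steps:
I(N, c) = -3*c
I(t(6), 2)*(-153 + 80) = (-3*2)*(-153 + 80) = -6*(-73) = 438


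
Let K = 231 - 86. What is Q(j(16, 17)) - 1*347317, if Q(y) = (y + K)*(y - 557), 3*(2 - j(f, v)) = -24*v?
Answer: -465894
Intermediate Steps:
j(f, v) = 2 + 8*v (j(f, v) = 2 - (-8)*v = 2 + 8*v)
K = 145
Q(y) = (-557 + y)*(145 + y) (Q(y) = (y + 145)*(y - 557) = (145 + y)*(-557 + y) = (-557 + y)*(145 + y))
Q(j(16, 17)) - 1*347317 = (-80765 + (2 + 8*17)² - 412*(2 + 8*17)) - 1*347317 = (-80765 + (2 + 136)² - 412*(2 + 136)) - 347317 = (-80765 + 138² - 412*138) - 347317 = (-80765 + 19044 - 56856) - 347317 = -118577 - 347317 = -465894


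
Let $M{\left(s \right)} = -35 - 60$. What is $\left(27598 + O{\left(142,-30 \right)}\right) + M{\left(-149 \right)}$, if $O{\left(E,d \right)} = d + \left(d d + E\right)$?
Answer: $28515$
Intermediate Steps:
$M{\left(s \right)} = -95$
$O{\left(E,d \right)} = E + d + d^{2}$ ($O{\left(E,d \right)} = d + \left(d^{2} + E\right) = d + \left(E + d^{2}\right) = E + d + d^{2}$)
$\left(27598 + O{\left(142,-30 \right)}\right) + M{\left(-149 \right)} = \left(27598 + \left(142 - 30 + \left(-30\right)^{2}\right)\right) - 95 = \left(27598 + \left(142 - 30 + 900\right)\right) - 95 = \left(27598 + 1012\right) - 95 = 28610 - 95 = 28515$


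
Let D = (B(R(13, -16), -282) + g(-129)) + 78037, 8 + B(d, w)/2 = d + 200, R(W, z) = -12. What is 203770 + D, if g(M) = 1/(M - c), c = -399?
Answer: 76185091/270 ≈ 2.8217e+5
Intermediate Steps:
g(M) = 1/(399 + M) (g(M) = 1/(M - 1*(-399)) = 1/(M + 399) = 1/(399 + M))
B(d, w) = 384 + 2*d (B(d, w) = -16 + 2*(d + 200) = -16 + 2*(200 + d) = -16 + (400 + 2*d) = 384 + 2*d)
D = 21167191/270 (D = ((384 + 2*(-12)) + 1/(399 - 129)) + 78037 = ((384 - 24) + 1/270) + 78037 = (360 + 1/270) + 78037 = 97201/270 + 78037 = 21167191/270 ≈ 78397.)
203770 + D = 203770 + 21167191/270 = 76185091/270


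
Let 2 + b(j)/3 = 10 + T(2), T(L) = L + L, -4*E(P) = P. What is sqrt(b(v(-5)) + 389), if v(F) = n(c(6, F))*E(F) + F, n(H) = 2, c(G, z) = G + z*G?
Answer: 5*sqrt(17) ≈ 20.616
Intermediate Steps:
c(G, z) = G + G*z
E(P) = -P/4
T(L) = 2*L
v(F) = F/2 (v(F) = 2*(-F/4) + F = -F/2 + F = F/2)
b(j) = 36 (b(j) = -6 + 3*(10 + 2*2) = -6 + 3*(10 + 4) = -6 + 3*14 = -6 + 42 = 36)
sqrt(b(v(-5)) + 389) = sqrt(36 + 389) = sqrt(425) = 5*sqrt(17)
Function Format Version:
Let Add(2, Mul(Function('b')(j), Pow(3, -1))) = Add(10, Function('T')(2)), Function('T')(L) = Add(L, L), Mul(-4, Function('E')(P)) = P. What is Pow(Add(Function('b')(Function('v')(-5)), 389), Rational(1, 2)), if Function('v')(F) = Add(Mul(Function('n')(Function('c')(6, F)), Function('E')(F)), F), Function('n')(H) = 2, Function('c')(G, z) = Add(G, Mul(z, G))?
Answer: Mul(5, Pow(17, Rational(1, 2))) ≈ 20.616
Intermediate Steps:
Function('c')(G, z) = Add(G, Mul(G, z))
Function('E')(P) = Mul(Rational(-1, 4), P)
Function('T')(L) = Mul(2, L)
Function('v')(F) = Mul(Rational(1, 2), F) (Function('v')(F) = Add(Mul(2, Mul(Rational(-1, 4), F)), F) = Add(Mul(Rational(-1, 2), F), F) = Mul(Rational(1, 2), F))
Function('b')(j) = 36 (Function('b')(j) = Add(-6, Mul(3, Add(10, Mul(2, 2)))) = Add(-6, Mul(3, Add(10, 4))) = Add(-6, Mul(3, 14)) = Add(-6, 42) = 36)
Pow(Add(Function('b')(Function('v')(-5)), 389), Rational(1, 2)) = Pow(Add(36, 389), Rational(1, 2)) = Pow(425, Rational(1, 2)) = Mul(5, Pow(17, Rational(1, 2)))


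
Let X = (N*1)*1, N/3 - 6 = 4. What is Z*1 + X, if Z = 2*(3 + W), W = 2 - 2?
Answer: 36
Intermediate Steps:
N = 30 (N = 18 + 3*4 = 18 + 12 = 30)
W = 0
Z = 6 (Z = 2*(3 + 0) = 2*3 = 6)
X = 30 (X = (30*1)*1 = 30*1 = 30)
Z*1 + X = 6*1 + 30 = 6 + 30 = 36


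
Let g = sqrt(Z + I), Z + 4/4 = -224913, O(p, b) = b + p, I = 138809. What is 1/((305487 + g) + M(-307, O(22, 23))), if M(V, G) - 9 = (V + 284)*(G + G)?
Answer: 303426/92067423581 - I*sqrt(86105)/92067423581 ≈ 3.2957e-6 - 3.1872e-9*I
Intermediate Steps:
Z = -224914 (Z = -1 - 224913 = -224914)
M(V, G) = 9 + 2*G*(284 + V) (M(V, G) = 9 + (V + 284)*(G + G) = 9 + (284 + V)*(2*G) = 9 + 2*G*(284 + V))
g = I*sqrt(86105) (g = sqrt(-224914 + 138809) = sqrt(-86105) = I*sqrt(86105) ≈ 293.44*I)
1/((305487 + g) + M(-307, O(22, 23))) = 1/((305487 + I*sqrt(86105)) + (9 + 568*(23 + 22) + 2*(23 + 22)*(-307))) = 1/((305487 + I*sqrt(86105)) + (9 + 568*45 + 2*45*(-307))) = 1/((305487 + I*sqrt(86105)) + (9 + 25560 - 27630)) = 1/((305487 + I*sqrt(86105)) - 2061) = 1/(303426 + I*sqrt(86105))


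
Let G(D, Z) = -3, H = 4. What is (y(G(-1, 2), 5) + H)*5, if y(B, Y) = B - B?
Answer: 20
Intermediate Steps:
y(B, Y) = 0
(y(G(-1, 2), 5) + H)*5 = (0 + 4)*5 = 4*5 = 20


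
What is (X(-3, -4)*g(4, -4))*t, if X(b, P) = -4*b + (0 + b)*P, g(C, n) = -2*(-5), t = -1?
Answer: -240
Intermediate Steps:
g(C, n) = 10
X(b, P) = -4*b + P*b (X(b, P) = -4*b + b*P = -4*b + P*b)
(X(-3, -4)*g(4, -4))*t = (-3*(-4 - 4)*10)*(-1) = (-3*(-8)*10)*(-1) = (24*10)*(-1) = 240*(-1) = -240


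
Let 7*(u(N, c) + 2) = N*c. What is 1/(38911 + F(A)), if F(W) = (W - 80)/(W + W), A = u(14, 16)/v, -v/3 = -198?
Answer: 2/76239 ≈ 2.6233e-5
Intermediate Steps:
u(N, c) = -2 + N*c/7 (u(N, c) = -2 + (N*c)/7 = -2 + N*c/7)
v = 594 (v = -3*(-198) = 594)
A = 5/99 (A = (-2 + (⅐)*14*16)/594 = (-2 + 32)*(1/594) = 30*(1/594) = 5/99 ≈ 0.050505)
F(W) = (-80 + W)/(2*W) (F(W) = (-80 + W)/((2*W)) = (-80 + W)*(1/(2*W)) = (-80 + W)/(2*W))
1/(38911 + F(A)) = 1/(38911 + (-80 + 5/99)/(2*(5/99))) = 1/(38911 + (½)*(99/5)*(-7915/99)) = 1/(38911 - 1583/2) = 1/(76239/2) = 2/76239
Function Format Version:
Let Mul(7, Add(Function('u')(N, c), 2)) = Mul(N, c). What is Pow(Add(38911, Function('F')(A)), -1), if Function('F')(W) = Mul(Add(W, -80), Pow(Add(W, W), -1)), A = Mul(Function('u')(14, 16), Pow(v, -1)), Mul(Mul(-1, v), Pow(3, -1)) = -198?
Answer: Rational(2, 76239) ≈ 2.6233e-5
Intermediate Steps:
Function('u')(N, c) = Add(-2, Mul(Rational(1, 7), N, c)) (Function('u')(N, c) = Add(-2, Mul(Rational(1, 7), Mul(N, c))) = Add(-2, Mul(Rational(1, 7), N, c)))
v = 594 (v = Mul(-3, -198) = 594)
A = Rational(5, 99) (A = Mul(Add(-2, Mul(Rational(1, 7), 14, 16)), Pow(594, -1)) = Mul(Add(-2, 32), Rational(1, 594)) = Mul(30, Rational(1, 594)) = Rational(5, 99) ≈ 0.050505)
Function('F')(W) = Mul(Rational(1, 2), Pow(W, -1), Add(-80, W)) (Function('F')(W) = Mul(Add(-80, W), Pow(Mul(2, W), -1)) = Mul(Add(-80, W), Mul(Rational(1, 2), Pow(W, -1))) = Mul(Rational(1, 2), Pow(W, -1), Add(-80, W)))
Pow(Add(38911, Function('F')(A)), -1) = Pow(Add(38911, Mul(Rational(1, 2), Pow(Rational(5, 99), -1), Add(-80, Rational(5, 99)))), -1) = Pow(Add(38911, Mul(Rational(1, 2), Rational(99, 5), Rational(-7915, 99))), -1) = Pow(Add(38911, Rational(-1583, 2)), -1) = Pow(Rational(76239, 2), -1) = Rational(2, 76239)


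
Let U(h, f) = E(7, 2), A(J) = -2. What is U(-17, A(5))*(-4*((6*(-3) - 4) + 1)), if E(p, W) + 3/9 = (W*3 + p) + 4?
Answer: 1400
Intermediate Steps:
E(p, W) = 11/3 + p + 3*W (E(p, W) = -1/3 + ((W*3 + p) + 4) = -1/3 + ((3*W + p) + 4) = -1/3 + ((p + 3*W) + 4) = -1/3 + (4 + p + 3*W) = 11/3 + p + 3*W)
U(h, f) = 50/3 (U(h, f) = 11/3 + 7 + 3*2 = 11/3 + 7 + 6 = 50/3)
U(-17, A(5))*(-4*((6*(-3) - 4) + 1)) = 50*(-4*((6*(-3) - 4) + 1))/3 = 50*(-4*((-18 - 4) + 1))/3 = 50*(-4*(-22 + 1))/3 = 50*(-4*(-21))/3 = (50/3)*84 = 1400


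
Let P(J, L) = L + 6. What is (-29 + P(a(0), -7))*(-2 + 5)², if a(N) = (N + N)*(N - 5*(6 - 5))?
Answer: -270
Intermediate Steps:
a(N) = 2*N*(-5 + N) (a(N) = (2*N)*(N - 5*1) = (2*N)*(N - 5) = (2*N)*(-5 + N) = 2*N*(-5 + N))
P(J, L) = 6 + L
(-29 + P(a(0), -7))*(-2 + 5)² = (-29 + (6 - 7))*(-2 + 5)² = (-29 - 1)*3² = -30*9 = -270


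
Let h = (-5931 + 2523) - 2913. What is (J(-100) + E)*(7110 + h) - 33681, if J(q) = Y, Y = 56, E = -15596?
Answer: -12294741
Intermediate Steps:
h = -6321 (h = -3408 - 2913 = -6321)
J(q) = 56
(J(-100) + E)*(7110 + h) - 33681 = (56 - 15596)*(7110 - 6321) - 33681 = -15540*789 - 33681 = -12261060 - 33681 = -12294741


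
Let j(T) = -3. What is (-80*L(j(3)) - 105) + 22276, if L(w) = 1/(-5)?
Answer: 22187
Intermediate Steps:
L(w) = -⅕
(-80*L(j(3)) - 105) + 22276 = (-80*(-⅕) - 105) + 22276 = (16 - 105) + 22276 = -89 + 22276 = 22187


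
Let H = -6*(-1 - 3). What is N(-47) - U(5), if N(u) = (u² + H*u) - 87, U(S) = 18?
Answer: 976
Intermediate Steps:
H = 24 (H = -6*(-4) = 24)
N(u) = -87 + u² + 24*u (N(u) = (u² + 24*u) - 87 = -87 + u² + 24*u)
N(-47) - U(5) = (-87 + (-47)² + 24*(-47)) - 1*18 = (-87 + 2209 - 1128) - 18 = 994 - 18 = 976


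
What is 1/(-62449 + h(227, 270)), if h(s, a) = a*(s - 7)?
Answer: -1/3049 ≈ -0.00032798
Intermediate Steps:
h(s, a) = a*(-7 + s)
1/(-62449 + h(227, 270)) = 1/(-62449 + 270*(-7 + 227)) = 1/(-62449 + 270*220) = 1/(-62449 + 59400) = 1/(-3049) = -1/3049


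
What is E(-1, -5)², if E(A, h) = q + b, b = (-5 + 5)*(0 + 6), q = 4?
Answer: 16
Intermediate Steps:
b = 0 (b = 0*6 = 0)
E(A, h) = 4 (E(A, h) = 4 + 0 = 4)
E(-1, -5)² = 4² = 16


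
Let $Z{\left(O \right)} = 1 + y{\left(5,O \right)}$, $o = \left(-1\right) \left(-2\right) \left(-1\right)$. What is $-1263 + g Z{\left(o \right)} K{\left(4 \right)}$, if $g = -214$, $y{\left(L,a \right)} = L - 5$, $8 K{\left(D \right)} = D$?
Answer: $-1370$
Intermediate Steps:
$K{\left(D \right)} = \frac{D}{8}$
$o = -2$ ($o = 2 \left(-1\right) = -2$)
$y{\left(L,a \right)} = -5 + L$ ($y{\left(L,a \right)} = L - 5 = -5 + L$)
$Z{\left(O \right)} = 1$ ($Z{\left(O \right)} = 1 + \left(-5 + 5\right) = 1 + 0 = 1$)
$-1263 + g Z{\left(o \right)} K{\left(4 \right)} = -1263 - 214 \cdot 1 \cdot \frac{1}{8} \cdot 4 = -1263 - 214 \cdot 1 \cdot \frac{1}{2} = -1263 - 107 = -1370$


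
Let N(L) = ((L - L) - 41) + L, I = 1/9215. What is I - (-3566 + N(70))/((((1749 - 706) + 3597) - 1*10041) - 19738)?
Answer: -32568316/231655885 ≈ -0.14059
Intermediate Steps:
I = 1/9215 ≈ 0.00010852
N(L) = -41 + L (N(L) = (0 - 41) + L = -41 + L)
I - (-3566 + N(70))/((((1749 - 706) + 3597) - 1*10041) - 19738) = 1/9215 - (-3566 + (-41 + 70))/((((1749 - 706) + 3597) - 1*10041) - 19738) = 1/9215 - (-3566 + 29)/(((1043 + 3597) - 10041) - 19738) = 1/9215 - (-3537)/((4640 - 10041) - 19738) = 1/9215 - (-3537)/(-5401 - 19738) = 1/9215 - (-3537)/(-25139) = 1/9215 - (-3537)*(-1)/25139 = 1/9215 - 1*3537/25139 = 1/9215 - 3537/25139 = -32568316/231655885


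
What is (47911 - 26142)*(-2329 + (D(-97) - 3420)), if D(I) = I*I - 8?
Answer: 79500388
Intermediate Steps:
D(I) = -8 + I**2 (D(I) = I**2 - 8 = -8 + I**2)
(47911 - 26142)*(-2329 + (D(-97) - 3420)) = (47911 - 26142)*(-2329 + ((-8 + (-97)**2) - 3420)) = 21769*(-2329 + ((-8 + 9409) - 3420)) = 21769*(-2329 + (9401 - 3420)) = 21769*(-2329 + 5981) = 21769*3652 = 79500388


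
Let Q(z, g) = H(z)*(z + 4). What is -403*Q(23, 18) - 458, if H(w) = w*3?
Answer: -751247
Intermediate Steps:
H(w) = 3*w
Q(z, g) = 3*z*(4 + z) (Q(z, g) = (3*z)*(z + 4) = (3*z)*(4 + z) = 3*z*(4 + z))
-403*Q(23, 18) - 458 = -1209*23*(4 + 23) - 458 = -1209*23*27 - 458 = -403*1863 - 458 = -750789 - 458 = -751247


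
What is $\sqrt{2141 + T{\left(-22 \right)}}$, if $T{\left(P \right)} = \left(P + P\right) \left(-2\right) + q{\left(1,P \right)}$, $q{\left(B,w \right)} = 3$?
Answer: $6 \sqrt{62} \approx 47.244$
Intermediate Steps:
$T{\left(P \right)} = 3 - 4 P$ ($T{\left(P \right)} = \left(P + P\right) \left(-2\right) + 3 = 2 P \left(-2\right) + 3 = - 4 P + 3 = 3 - 4 P$)
$\sqrt{2141 + T{\left(-22 \right)}} = \sqrt{2141 + \left(3 - -88\right)} = \sqrt{2141 + \left(3 + 88\right)} = \sqrt{2141 + 91} = \sqrt{2232} = 6 \sqrt{62}$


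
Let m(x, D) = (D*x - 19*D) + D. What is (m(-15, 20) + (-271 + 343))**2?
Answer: 345744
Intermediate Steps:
m(x, D) = -18*D + D*x (m(x, D) = (-19*D + D*x) + D = -18*D + D*x)
(m(-15, 20) + (-271 + 343))**2 = (20*(-18 - 15) + (-271 + 343))**2 = (20*(-33) + 72)**2 = (-660 + 72)**2 = (-588)**2 = 345744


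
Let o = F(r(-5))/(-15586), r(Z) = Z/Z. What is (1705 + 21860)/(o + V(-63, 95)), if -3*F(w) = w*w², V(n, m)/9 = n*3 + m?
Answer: -1101852270/39557267 ≈ -27.855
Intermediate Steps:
r(Z) = 1
V(n, m) = 9*m + 27*n (V(n, m) = 9*(n*3 + m) = 9*(3*n + m) = 9*(m + 3*n) = 9*m + 27*n)
F(w) = -w³/3 (F(w) = -w*w²/3 = -w³/3)
o = 1/46758 (o = -⅓*1³/(-15586) = -⅓*1*(-1/15586) = -⅓*(-1/15586) = 1/46758 ≈ 2.1387e-5)
(1705 + 21860)/(o + V(-63, 95)) = (1705 + 21860)/(1/46758 + (9*95 + 27*(-63))) = 23565/(1/46758 + (855 - 1701)) = 23565/(1/46758 - 846) = 23565/(-39557267/46758) = 23565*(-46758/39557267) = -1101852270/39557267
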